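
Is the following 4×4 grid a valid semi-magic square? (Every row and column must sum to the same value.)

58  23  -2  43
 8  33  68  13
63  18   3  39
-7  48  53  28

Row 1: 58 + 23 + (-2) + 43 = 122.
Row 2: 8 + 33 + 68 + 13 = 122.
Row 3: 63 + 18 + 3 + 39 = 123.
Row 4: -7 + 48 + 53 + 28 = 122.
Column 1: 58 + 8 + 63 + (-7) = 122.
Column 2: 23 + 33 + 18 + 48 = 122.
Column 3: -2 + 68 + 3 + 53 = 122.
Column 4: 43 + 13 + 39 + 28 = 123.

No — column 1 sums to 122 but column 4 sums to 123.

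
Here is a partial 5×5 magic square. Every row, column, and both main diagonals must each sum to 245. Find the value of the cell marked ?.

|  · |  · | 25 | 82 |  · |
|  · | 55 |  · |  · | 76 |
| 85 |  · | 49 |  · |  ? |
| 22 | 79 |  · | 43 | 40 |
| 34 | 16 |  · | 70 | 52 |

Row 4 must total 245; the given cells sum to 184, so (4,3) = 61.
Row 5 needs 245; the known cells sum to 172, so (5,3) = 73.
Column 3 needs 245; the known cells sum to 208, so (2,3) = 37.
From main diagonal, 245 − (55 + 49 + 43 + 52) gives (1,1) = 46.
From column 1, 245 − (46 + 85 + 22 + 34) gives (2,1) = 58.
Row 2: 58 + 55 + 37 + 76 + ? = 245, so (2,4) = 19.
Column 4 must total 245; the given cells sum to 214, so (3,4) = 31.
Using anti-diagonal: 19 + 49 + 79 + 34 + ? → (1,5) = 245 − 181 = 64.
Row 1: 46 + 25 + 82 + 64 + ? = 245, so (1,2) = 28.
Column 2 needs 245; the known cells sum to 178, so (3,2) = 67.
Column 5 must total 245; the given cells sum to 232, so (3,5) = 13.

13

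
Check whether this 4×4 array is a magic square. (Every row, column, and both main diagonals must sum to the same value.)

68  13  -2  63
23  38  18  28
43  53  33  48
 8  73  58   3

Row 1: 68 + 13 + (-2) + 63 = 142.
Row 2: 23 + 38 + 18 + 28 = 107.
Row 3: 43 + 53 + 33 + 48 = 177.
Row 4: 8 + 73 + 58 + 3 = 142.
Column 1: 68 + 23 + 43 + 8 = 142.
Column 2: 13 + 38 + 53 + 73 = 177.
Column 3: -2 + 18 + 33 + 58 = 107.
Column 4: 63 + 28 + 48 + 3 = 142.
Main diagonal: 68 + 38 + 33 + 3 = 142.
Anti-diagonal: 63 + 18 + 53 + 8 = 142.

No — column 2 sums to 177 but row 2 sums to 107.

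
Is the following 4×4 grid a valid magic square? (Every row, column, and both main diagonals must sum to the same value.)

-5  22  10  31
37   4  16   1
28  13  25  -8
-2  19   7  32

No — main diagonal sums to 56 but column 3 sums to 58.

Row 1: -5 + 22 + 10 + 31 = 58.
Row 2: 37 + 4 + 16 + 1 = 58.
Row 3: 28 + 13 + 25 + (-8) = 58.
Row 4: -2 + 19 + 7 + 32 = 56.
Column 1: -5 + 37 + 28 + (-2) = 58.
Column 2: 22 + 4 + 13 + 19 = 58.
Column 3: 10 + 16 + 25 + 7 = 58.
Column 4: 31 + 1 + (-8) + 32 = 56.
Main diagonal: -5 + 4 + 25 + 32 = 56.
Anti-diagonal: 31 + 16 + 13 + (-2) = 58.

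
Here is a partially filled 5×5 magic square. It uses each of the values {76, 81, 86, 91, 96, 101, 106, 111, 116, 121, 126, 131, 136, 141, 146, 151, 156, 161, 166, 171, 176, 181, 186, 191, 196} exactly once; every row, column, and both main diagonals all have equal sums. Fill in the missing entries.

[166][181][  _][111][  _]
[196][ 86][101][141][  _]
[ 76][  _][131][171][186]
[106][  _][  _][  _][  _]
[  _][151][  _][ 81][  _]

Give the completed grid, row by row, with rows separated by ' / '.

The 25 entries sum to 3400, so each line sums to 3400/5 = 680.
Row 2 needs 680; the known cells sum to 524, so (2,5) = 156.
Row 3 needs 680; the known cells sum to 564, so (3,2) = 116.
Column 1 needs 680; the known cells sum to 544, so (5,1) = 136.
Column 2 needs 680; the known cells sum to 534, so (4,2) = 146.
From column 4, 680 − (111 + 141 + 171 + 81) gives (4,4) = 176.
Main diagonal must total 680; the given cells sum to 559, so (5,5) = 121.
Anti-diagonal needs 680; the known cells sum to 554, so (1,5) = 126.
Row 1 needs 680; the known cells sum to 584, so (1,3) = 96.
Row 5 needs 680; the known cells sum to 489, so (5,3) = 191.
The remaining cell in column 3 is (4,3) = 680 − 519 = 161.
Column 5 must total 680; the given cells sum to 589, so (4,5) = 91.

166 181 96 111 126 / 196 86 101 141 156 / 76 116 131 171 186 / 106 146 161 176 91 / 136 151 191 81 121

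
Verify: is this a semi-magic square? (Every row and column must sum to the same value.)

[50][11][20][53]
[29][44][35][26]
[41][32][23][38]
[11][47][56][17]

Row 1: 50 + 11 + 20 + 53 = 134.
Row 2: 29 + 44 + 35 + 26 = 134.
Row 3: 41 + 32 + 23 + 38 = 134.
Row 4: 11 + 47 + 56 + 17 = 131.
Column 1: 50 + 29 + 41 + 11 = 131.
Column 2: 11 + 44 + 32 + 47 = 134.
Column 3: 20 + 35 + 23 + 56 = 134.
Column 4: 53 + 26 + 38 + 17 = 134.

No — row 3 sums to 134 but column 1 sums to 131.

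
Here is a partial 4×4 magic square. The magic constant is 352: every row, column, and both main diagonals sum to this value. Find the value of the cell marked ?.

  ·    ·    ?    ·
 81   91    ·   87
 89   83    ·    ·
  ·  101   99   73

Row 2: 81 + 91 + 87 + ? = 352, so (2,3) = 93.
From row 4, 352 − (101 + 99 + 73) gives (4,1) = 79.
Using column 1: 81 + 89 + 79 + ? → (1,1) = 352 − 249 = 103.
Column 2 needs 352; the known cells sum to 275, so (1,2) = 77.
Main diagonal needs 352; the known cells sum to 267, so (3,3) = 85.
Using anti-diagonal: 93 + 83 + 79 + ? → (1,4) = 352 − 255 = 97.
The remaining cell in row 1 is (1,3) = 352 − 277 = 75.

75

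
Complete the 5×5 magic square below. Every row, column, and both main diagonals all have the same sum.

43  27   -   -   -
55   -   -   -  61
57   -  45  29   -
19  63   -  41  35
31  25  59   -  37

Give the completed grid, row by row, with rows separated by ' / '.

43 27 21 65 49 / 55 39 33 17 61 / 57 51 45 29 23 / 19 63 47 41 35 / 31 25 59 53 37

Column 1 is already complete: 43 + 55 + 57 + 19 + 31 = 205, so that is the magic constant.
Row 4 must total 205; the given cells sum to 158, so (4,3) = 47.
The remaining cell in row 5 is (5,4) = 205 − 152 = 53.
Using main diagonal: 43 + 45 + 41 + 37 + ? → (2,2) = 205 − 166 = 39.
The remaining cell in column 2 is (3,2) = 205 − 154 = 51.
Row 3 must total 205; the given cells sum to 182, so (3,5) = 23.
From column 5, 205 − (61 + 23 + 35 + 37) gives (1,5) = 49.
Anti-diagonal must total 205; the given cells sum to 188, so (2,4) = 17.
The remaining cell in row 2 is (2,3) = 205 − 172 = 33.
Column 3: 33 + 45 + 47 + 59 + ? = 205, so (1,3) = 21.
Column 4: 17 + 29 + 41 + 53 + ? = 205, so (1,4) = 65.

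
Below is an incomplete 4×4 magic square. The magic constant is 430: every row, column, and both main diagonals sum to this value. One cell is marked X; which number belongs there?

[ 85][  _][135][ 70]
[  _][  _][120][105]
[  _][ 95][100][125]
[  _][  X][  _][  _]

80

From row 1, 430 − (85 + 135 + 70) gives (1,2) = 140.
Row 3 needs 430; the known cells sum to 320, so (3,1) = 110.
Column 3: 135 + 120 + 100 + ? = 430, so (4,3) = 75.
From column 4, 430 − (70 + 105 + 125) gives (4,4) = 130.
Using main diagonal: 85 + 100 + 130 + ? → (2,2) = 430 − 315 = 115.
Anti-diagonal: 70 + 120 + 95 + ? = 430, so (4,1) = 145.
Using row 2: 115 + 120 + 105 + ? → (2,1) = 430 − 340 = 90.
Row 4: 145 + 75 + 130 + ? = 430, so (4,2) = 80.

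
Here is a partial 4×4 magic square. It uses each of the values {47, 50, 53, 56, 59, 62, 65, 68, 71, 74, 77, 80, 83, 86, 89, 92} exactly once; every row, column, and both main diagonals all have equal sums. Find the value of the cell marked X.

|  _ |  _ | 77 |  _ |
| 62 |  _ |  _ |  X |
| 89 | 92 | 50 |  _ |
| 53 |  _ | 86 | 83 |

The 16 entries sum to 1112, so each line sums to 1112/4 = 278.
From row 3, 278 − (89 + 92 + 50) gives (3,4) = 47.
From row 4, 278 − (53 + 86 + 83) gives (4,2) = 56.
Column 1 needs 278; the known cells sum to 204, so (1,1) = 74.
Column 3: 77 + 50 + 86 + ? = 278, so (2,3) = 65.
From main diagonal, 278 − (74 + 50 + 83) gives (2,2) = 71.
Anti-diagonal needs 278; the known cells sum to 210, so (1,4) = 68.
Row 1: 74 + 77 + 68 + ? = 278, so (1,2) = 59.
Using row 2: 62 + 71 + 65 + ? → (2,4) = 278 − 198 = 80.

80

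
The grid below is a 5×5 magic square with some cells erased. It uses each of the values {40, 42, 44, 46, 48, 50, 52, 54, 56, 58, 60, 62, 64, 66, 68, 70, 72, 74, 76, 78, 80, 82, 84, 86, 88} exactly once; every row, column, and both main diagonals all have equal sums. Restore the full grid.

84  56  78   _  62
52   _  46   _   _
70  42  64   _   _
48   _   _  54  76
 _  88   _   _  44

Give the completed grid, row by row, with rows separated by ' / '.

84 56 78 40 62 / 52 74 46 68 80 / 70 42 64 86 58 / 48 60 82 54 76 / 66 88 50 72 44

The 25 entries sum to 1600, so each line sums to 1600/5 = 320.
Row 1: 84 + 56 + 78 + 62 + ? = 320, so (1,4) = 40.
Column 1 must total 320; the given cells sum to 254, so (5,1) = 66.
The remaining cell in main diagonal is (2,2) = 320 − 246 = 74.
Column 2: 56 + 74 + 42 + 88 + ? = 320, so (4,2) = 60.
Using anti-diagonal: 62 + 64 + 60 + 66 + ? → (2,4) = 320 − 252 = 68.
Using row 2: 52 + 74 + 46 + 68 + ? → (2,5) = 320 − 240 = 80.
Row 4: 48 + 60 + 54 + 76 + ? = 320, so (4,3) = 82.
From column 3, 320 − (78 + 46 + 64 + 82) gives (5,3) = 50.
From column 5, 320 − (62 + 80 + 76 + 44) gives (3,5) = 58.
Using row 3: 70 + 42 + 64 + 58 + ? → (3,4) = 320 − 234 = 86.
The remaining cell in row 5 is (5,4) = 320 − 248 = 72.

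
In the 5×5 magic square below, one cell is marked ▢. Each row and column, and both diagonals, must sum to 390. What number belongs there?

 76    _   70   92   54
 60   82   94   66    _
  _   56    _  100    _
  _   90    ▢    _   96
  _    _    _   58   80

Row 1 must total 390; the given cells sum to 292, so (1,2) = 98.
Row 2: 60 + 82 + 94 + 66 + ? = 390, so (2,5) = 88.
Column 2: 98 + 82 + 56 + 90 + ? = 390, so (5,2) = 64.
Column 4: 92 + 66 + 100 + 58 + ? = 390, so (4,4) = 74.
Column 5: 54 + 88 + 96 + 80 + ? = 390, so (3,5) = 72.
Main diagonal: 76 + 82 + 74 + 80 + ? = 390, so (3,3) = 78.
From anti-diagonal, 390 − (54 + 66 + 78 + 90) gives (5,1) = 102.
Row 3 needs 390; the known cells sum to 306, so (3,1) = 84.
Row 5 needs 390; the known cells sum to 304, so (5,3) = 86.
Column 1: 76 + 60 + 84 + 102 + ? = 390, so (4,1) = 68.
Column 3 must total 390; the given cells sum to 328, so (4,3) = 62.

62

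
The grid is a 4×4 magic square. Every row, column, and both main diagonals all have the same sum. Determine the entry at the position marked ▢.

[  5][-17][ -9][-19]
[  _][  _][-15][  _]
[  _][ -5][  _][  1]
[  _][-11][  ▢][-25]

Row 1 is complete and sums to -40; that is the magic constant.
Column 2 must total -40; the given cells sum to -33, so (2,2) = -7.
From column 4, -40 − (-19 + 1 + (-25)) gives (2,4) = 3.
From main diagonal, -40 − (5 + (-7) + (-25)) gives (3,3) = -13.
Anti-diagonal needs -40; the known cells sum to -39, so (4,1) = -1.
The remaining cell in row 2 is (2,1) = -40 − (-19) = -21.
Row 3: -5 + (-13) + 1 + ? = -40, so (3,1) = -23.
Row 4 must total -40; the given cells sum to -37, so (4,3) = -3.

-3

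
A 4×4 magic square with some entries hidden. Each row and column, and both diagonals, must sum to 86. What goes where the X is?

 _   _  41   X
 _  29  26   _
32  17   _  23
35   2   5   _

8

Row 3 needs 86; the known cells sum to 72, so (3,3) = 14.
The remaining cell in row 4 is (4,4) = 86 − 42 = 44.
Using column 2: 29 + 17 + 2 + ? → (1,2) = 86 − 48 = 38.
Using main diagonal: 29 + 14 + 44 + ? → (1,1) = 86 − 87 = -1.
Using anti-diagonal: 26 + 17 + 35 + ? → (1,4) = 86 − 78 = 8.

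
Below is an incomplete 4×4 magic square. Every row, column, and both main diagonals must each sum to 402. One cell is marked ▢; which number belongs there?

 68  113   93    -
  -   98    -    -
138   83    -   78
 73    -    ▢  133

88

Row 1: 68 + 113 + 93 + ? = 402, so (1,4) = 128.
Row 3 needs 402; the known cells sum to 299, so (3,3) = 103.
Column 1 needs 402; the known cells sum to 279, so (2,1) = 123.
Column 2 needs 402; the known cells sum to 294, so (4,2) = 108.
From column 4, 402 − (128 + 78 + 133) gives (2,4) = 63.
Anti-diagonal needs 402; the known cells sum to 284, so (2,3) = 118.
Row 4 must total 402; the given cells sum to 314, so (4,3) = 88.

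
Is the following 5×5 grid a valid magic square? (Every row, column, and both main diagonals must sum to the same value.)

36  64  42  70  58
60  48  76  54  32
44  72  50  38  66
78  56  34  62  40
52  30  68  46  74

Row 1: 36 + 64 + 42 + 70 + 58 = 270.
Row 2: 60 + 48 + 76 + 54 + 32 = 270.
Row 3: 44 + 72 + 50 + 38 + 66 = 270.
Row 4: 78 + 56 + 34 + 62 + 40 = 270.
Row 5: 52 + 30 + 68 + 46 + 74 = 270.
Column 1: 36 + 60 + 44 + 78 + 52 = 270.
Column 2: 64 + 48 + 72 + 56 + 30 = 270.
Column 3: 42 + 76 + 50 + 34 + 68 = 270.
Column 4: 70 + 54 + 38 + 62 + 46 = 270.
Column 5: 58 + 32 + 66 + 40 + 74 = 270.
Main diagonal: 36 + 48 + 50 + 62 + 74 = 270.
Anti-diagonal: 58 + 54 + 50 + 56 + 52 = 270.
All lines sum to 270.

Yes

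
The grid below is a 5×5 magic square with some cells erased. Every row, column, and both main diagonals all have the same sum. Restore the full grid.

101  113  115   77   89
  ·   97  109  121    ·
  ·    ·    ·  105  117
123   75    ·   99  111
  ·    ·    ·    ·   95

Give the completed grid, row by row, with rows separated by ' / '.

Row 1 is already complete: 101 + 113 + 115 + 77 + 89 = 495, so that is the magic constant.
Row 4 needs 495; the known cells sum to 408, so (4,3) = 87.
Column 4 needs 495; the known cells sum to 402, so (5,4) = 93.
Column 5 must total 495; the given cells sum to 412, so (2,5) = 83.
Using main diagonal: 101 + 97 + 99 + 95 + ? → (3,3) = 495 − 392 = 103.
Using anti-diagonal: 89 + 121 + 103 + 75 + ? → (5,1) = 495 − 388 = 107.
From row 2, 495 − (97 + 109 + 121 + 83) gives (2,1) = 85.
Column 1 must total 495; the given cells sum to 416, so (3,1) = 79.
Using column 3: 115 + 109 + 103 + 87 + ? → (5,3) = 495 − 414 = 81.
The remaining cell in row 3 is (3,2) = 495 − 404 = 91.
Row 5: 107 + 81 + 93 + 95 + ? = 495, so (5,2) = 119.

101 113 115 77 89 / 85 97 109 121 83 / 79 91 103 105 117 / 123 75 87 99 111 / 107 119 81 93 95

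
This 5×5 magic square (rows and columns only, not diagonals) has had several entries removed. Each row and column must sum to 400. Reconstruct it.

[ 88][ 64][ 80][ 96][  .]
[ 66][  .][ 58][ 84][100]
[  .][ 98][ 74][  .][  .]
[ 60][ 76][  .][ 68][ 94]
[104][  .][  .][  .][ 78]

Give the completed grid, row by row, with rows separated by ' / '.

88 64 80 96 72 / 66 92 58 84 100 / 82 98 74 90 56 / 60 76 102 68 94 / 104 70 86 62 78

Using row 1: 88 + 64 + 80 + 96 + ? → (1,5) = 400 − 328 = 72.
Using row 2: 66 + 58 + 84 + 100 + ? → (2,2) = 400 − 308 = 92.
The remaining cell in row 4 is (4,3) = 400 − 298 = 102.
Column 1 must total 400; the given cells sum to 318, so (3,1) = 82.
From column 2, 400 − (64 + 92 + 98 + 76) gives (5,2) = 70.
Column 3 needs 400; the known cells sum to 314, so (5,3) = 86.
The remaining cell in column 5 is (3,5) = 400 − 344 = 56.
The remaining cell in row 3 is (3,4) = 400 − 310 = 90.
From row 5, 400 − (104 + 70 + 86 + 78) gives (5,4) = 62.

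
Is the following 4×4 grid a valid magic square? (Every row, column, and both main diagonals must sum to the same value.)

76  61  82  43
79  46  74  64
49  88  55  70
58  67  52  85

No — row 2 sums to 263 but column 1 sums to 262.

Row 1: 76 + 61 + 82 + 43 = 262.
Row 2: 79 + 46 + 74 + 64 = 263.
Row 3: 49 + 88 + 55 + 70 = 262.
Row 4: 58 + 67 + 52 + 85 = 262.
Column 1: 76 + 79 + 49 + 58 = 262.
Column 2: 61 + 46 + 88 + 67 = 262.
Column 3: 82 + 74 + 55 + 52 = 263.
Column 4: 43 + 64 + 70 + 85 = 262.
Main diagonal: 76 + 46 + 55 + 85 = 262.
Anti-diagonal: 43 + 74 + 88 + 58 = 263.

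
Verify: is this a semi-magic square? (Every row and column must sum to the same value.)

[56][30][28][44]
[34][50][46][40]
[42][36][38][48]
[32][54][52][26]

Row 1: 56 + 30 + 28 + 44 = 158.
Row 2: 34 + 50 + 46 + 40 = 170.
Row 3: 42 + 36 + 38 + 48 = 164.
Row 4: 32 + 54 + 52 + 26 = 164.
Column 1: 56 + 34 + 42 + 32 = 164.
Column 2: 30 + 50 + 36 + 54 = 170.
Column 3: 28 + 46 + 38 + 52 = 164.
Column 4: 44 + 40 + 48 + 26 = 158.

No — row 2 sums to 170 but column 4 sums to 158.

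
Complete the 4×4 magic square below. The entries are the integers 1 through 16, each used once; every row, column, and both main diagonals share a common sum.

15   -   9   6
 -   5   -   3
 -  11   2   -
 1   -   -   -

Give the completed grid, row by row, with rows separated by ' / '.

The entries are 1 through 16, which sum to 136, so each line sums to 136/4 = 34.
Row 1: 15 + 9 + 6 + ? = 34, so (1,2) = 4.
Column 2 must total 34; the given cells sum to 20, so (4,2) = 14.
Using main diagonal: 15 + 5 + 2 + ? → (4,4) = 34 − 22 = 12.
Using anti-diagonal: 6 + 11 + 1 + ? → (2,3) = 34 − 18 = 16.
Using row 2: 5 + 16 + 3 + ? → (2,1) = 34 − 24 = 10.
Using row 4: 1 + 14 + 12 + ? → (4,3) = 34 − 27 = 7.
Column 1: 15 + 10 + 1 + ? = 34, so (3,1) = 8.
Column 4 needs 34; the known cells sum to 21, so (3,4) = 13.

15 4 9 6 / 10 5 16 3 / 8 11 2 13 / 1 14 7 12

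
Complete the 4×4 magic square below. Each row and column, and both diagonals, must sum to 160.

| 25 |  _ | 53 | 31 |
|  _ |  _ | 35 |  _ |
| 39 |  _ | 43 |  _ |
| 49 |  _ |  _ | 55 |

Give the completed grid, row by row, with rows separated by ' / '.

Row 1: 25 + 53 + 31 + ? = 160, so (1,2) = 51.
Column 1 must total 160; the given cells sum to 113, so (2,1) = 47.
Column 3: 53 + 35 + 43 + ? = 160, so (4,3) = 29.
The remaining cell in main diagonal is (2,2) = 160 − 123 = 37.
The remaining cell in anti-diagonal is (3,2) = 160 − 115 = 45.
Using row 2: 47 + 37 + 35 + ? → (2,4) = 160 − 119 = 41.
Row 3: 39 + 45 + 43 + ? = 160, so (3,4) = 33.
Using row 4: 49 + 29 + 55 + ? → (4,2) = 160 − 133 = 27.

25 51 53 31 / 47 37 35 41 / 39 45 43 33 / 49 27 29 55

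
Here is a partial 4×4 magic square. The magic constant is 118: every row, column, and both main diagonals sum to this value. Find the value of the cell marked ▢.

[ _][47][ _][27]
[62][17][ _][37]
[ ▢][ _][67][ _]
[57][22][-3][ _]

Row 2 needs 118; the known cells sum to 116, so (2,3) = 2.
From row 4, 118 − (57 + 22 + (-3)) gives (4,4) = 42.
From column 2, 118 − (47 + 17 + 22) gives (3,2) = 32.
Using column 3: 2 + 67 + (-3) + ? → (1,3) = 118 − 66 = 52.
Using column 4: 27 + 37 + 42 + ? → (3,4) = 118 − 106 = 12.
Main diagonal must total 118; the given cells sum to 126, so (1,1) = -8.
Using row 3: 32 + 67 + 12 + ? → (3,1) = 118 − 111 = 7.

7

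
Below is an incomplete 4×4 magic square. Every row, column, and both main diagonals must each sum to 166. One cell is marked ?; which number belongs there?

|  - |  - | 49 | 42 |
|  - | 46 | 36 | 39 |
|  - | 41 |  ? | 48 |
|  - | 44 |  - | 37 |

The remaining cell in row 2 is (2,1) = 166 − 121 = 45.
From column 2, 166 − (46 + 41 + 44) gives (1,2) = 35.
Anti-diagonal needs 166; the known cells sum to 119, so (4,1) = 47.
From row 1, 166 − (35 + 49 + 42) gives (1,1) = 40.
The remaining cell in row 4 is (4,3) = 166 − 128 = 38.
Column 1 needs 166; the known cells sum to 132, so (3,1) = 34.
From column 3, 166 − (49 + 36 + 38) gives (3,3) = 43.

43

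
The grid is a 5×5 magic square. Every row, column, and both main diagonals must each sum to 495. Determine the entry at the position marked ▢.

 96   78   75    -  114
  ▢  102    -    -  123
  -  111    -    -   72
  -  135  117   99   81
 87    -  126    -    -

120

From row 1, 495 − (96 + 78 + 75 + 114) gives (1,4) = 132.
Using row 4: 135 + 117 + 99 + 81 + ? → (4,1) = 495 − 432 = 63.
Using column 2: 78 + 102 + 111 + 135 + ? → (5,2) = 495 − 426 = 69.
The remaining cell in column 5 is (5,5) = 495 − 390 = 105.
From main diagonal, 495 − (96 + 102 + 99 + 105) gives (3,3) = 93.
Anti-diagonal must total 495; the given cells sum to 429, so (2,4) = 66.
Using row 5: 87 + 69 + 126 + 105 + ? → (5,4) = 495 − 387 = 108.
Column 3: 75 + 93 + 117 + 126 + ? = 495, so (2,3) = 84.
Column 4 needs 495; the known cells sum to 405, so (3,4) = 90.
From row 2, 495 − (102 + 84 + 66 + 123) gives (2,1) = 120.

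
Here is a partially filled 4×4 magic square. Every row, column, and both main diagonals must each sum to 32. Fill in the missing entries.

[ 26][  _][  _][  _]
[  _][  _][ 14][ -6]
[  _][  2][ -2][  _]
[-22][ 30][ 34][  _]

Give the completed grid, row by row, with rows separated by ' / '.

26 -18 -14 38 / 6 18 14 -6 / 22 2 -2 10 / -22 30 34 -10

Row 4 needs 32; the known cells sum to 42, so (4,4) = -10.
Using column 3: 14 + (-2) + 34 + ? → (1,3) = 32 − 46 = -14.
From main diagonal, 32 − (26 + (-2) + (-10)) gives (2,2) = 18.
From anti-diagonal, 32 − (14 + 2 + (-22)) gives (1,4) = 38.
Row 1 needs 32; the known cells sum to 50, so (1,2) = -18.
Row 2: 18 + 14 + (-6) + ? = 32, so (2,1) = 6.
Column 1: 26 + 6 + (-22) + ? = 32, so (3,1) = 22.
Column 4 needs 32; the known cells sum to 22, so (3,4) = 10.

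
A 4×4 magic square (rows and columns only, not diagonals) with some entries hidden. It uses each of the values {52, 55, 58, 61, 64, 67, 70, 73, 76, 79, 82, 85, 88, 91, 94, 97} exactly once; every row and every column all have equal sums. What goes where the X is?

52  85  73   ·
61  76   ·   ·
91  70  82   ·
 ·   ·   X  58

The 16 entries sum to 1192, so each line sums to 1192/4 = 298.
Using row 1: 52 + 85 + 73 + ? → (1,4) = 298 − 210 = 88.
Row 3: 91 + 70 + 82 + ? = 298, so (3,4) = 55.
From column 1, 298 − (52 + 61 + 91) gives (4,1) = 94.
Column 2 needs 298; the known cells sum to 231, so (4,2) = 67.
Column 4 needs 298; the known cells sum to 201, so (2,4) = 97.
From row 2, 298 − (61 + 76 + 97) gives (2,3) = 64.
From row 4, 298 − (94 + 67 + 58) gives (4,3) = 79.

79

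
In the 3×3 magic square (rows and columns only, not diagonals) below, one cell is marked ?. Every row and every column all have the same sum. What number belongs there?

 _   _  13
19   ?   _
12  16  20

Row 3 is complete and sums to 48; that is the magic constant.
The remaining cell in column 1 is (1,1) = 48 − 31 = 17.
From column 3, 48 − (13 + 20) gives (2,3) = 15.
From row 1, 48 − (17 + 13) gives (1,2) = 18.
Using row 2: 19 + 15 + ? → (2,2) = 48 − 34 = 14.

14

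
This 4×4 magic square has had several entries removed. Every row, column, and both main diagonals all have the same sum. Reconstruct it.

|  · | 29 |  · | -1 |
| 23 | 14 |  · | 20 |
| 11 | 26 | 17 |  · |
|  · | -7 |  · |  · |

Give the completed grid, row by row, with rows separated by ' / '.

-4 29 38 -1 / 23 14 5 20 / 11 26 17 8 / 32 -7 2 35

Column 2 is already complete: 29 + 14 + 26 + -7 = 62, so that is the magic constant.
Row 2: 23 + 14 + 20 + ? = 62, so (2,3) = 5.
From row 3, 62 − (11 + 26 + 17) gives (3,4) = 8.
Column 4 needs 62; the known cells sum to 27, so (4,4) = 35.
The remaining cell in main diagonal is (1,1) = 62 − 66 = -4.
Using anti-diagonal: -1 + 5 + 26 + ? → (4,1) = 62 − 30 = 32.
From row 1, 62 − (-4 + 29 + (-1)) gives (1,3) = 38.
Row 4 needs 62; the known cells sum to 60, so (4,3) = 2.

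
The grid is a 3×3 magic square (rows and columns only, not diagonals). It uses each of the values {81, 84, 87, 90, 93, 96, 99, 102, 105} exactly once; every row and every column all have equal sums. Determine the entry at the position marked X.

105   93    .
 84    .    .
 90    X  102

The 9 entries sum to 837, so each line sums to 837/3 = 279.
Row 1 needs 279; the known cells sum to 198, so (1,3) = 81.
From row 3, 279 − (90 + 102) gives (3,2) = 87.

87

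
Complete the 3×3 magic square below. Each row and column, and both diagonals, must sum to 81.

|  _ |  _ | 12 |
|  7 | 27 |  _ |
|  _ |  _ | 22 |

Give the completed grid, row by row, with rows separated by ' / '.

32 37 12 / 7 27 47 / 42 17 22

Row 2 needs 81; the known cells sum to 34, so (2,3) = 47.
Main diagonal must total 81; the given cells sum to 49, so (1,1) = 32.
Using anti-diagonal: 12 + 27 + ? → (3,1) = 81 − 39 = 42.
Row 1 must total 81; the given cells sum to 44, so (1,2) = 37.
Row 3 must total 81; the given cells sum to 64, so (3,2) = 17.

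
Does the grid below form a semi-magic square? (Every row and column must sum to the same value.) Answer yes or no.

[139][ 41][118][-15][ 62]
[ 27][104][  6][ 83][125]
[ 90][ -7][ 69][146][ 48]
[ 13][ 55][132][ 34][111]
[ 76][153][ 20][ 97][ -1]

No — column 2 sums to 346 but row 5 sums to 345.

Row 1: 139 + 41 + 118 + (-15) + 62 = 345.
Row 2: 27 + 104 + 6 + 83 + 125 = 345.
Row 3: 90 + (-7) + 69 + 146 + 48 = 346.
Row 4: 13 + 55 + 132 + 34 + 111 = 345.
Row 5: 76 + 153 + 20 + 97 + (-1) = 345.
Column 1: 139 + 27 + 90 + 13 + 76 = 345.
Column 2: 41 + 104 + (-7) + 55 + 153 = 346.
Column 3: 118 + 6 + 69 + 132 + 20 = 345.
Column 4: -15 + 83 + 146 + 34 + 97 = 345.
Column 5: 62 + 125 + 48 + 111 + (-1) = 345.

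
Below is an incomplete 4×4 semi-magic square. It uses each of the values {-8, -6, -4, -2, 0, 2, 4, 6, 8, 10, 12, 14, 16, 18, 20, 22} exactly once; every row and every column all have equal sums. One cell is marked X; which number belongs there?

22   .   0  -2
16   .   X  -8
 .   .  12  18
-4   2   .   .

6

The 16 entries sum to 112, so each line sums to 112/4 = 28.
From row 1, 28 − (22 + 0 + (-2)) gives (1,2) = 8.
Using column 1: 22 + 16 + (-4) + ? → (3,1) = 28 − 34 = -6.
Column 4: -2 + (-8) + 18 + ? = 28, so (4,4) = 20.
Row 3 must total 28; the given cells sum to 24, so (3,2) = 4.
Row 4 must total 28; the given cells sum to 18, so (4,3) = 10.
Column 2: 8 + 4 + 2 + ? = 28, so (2,2) = 14.
The remaining cell in column 3 is (2,3) = 28 − 22 = 6.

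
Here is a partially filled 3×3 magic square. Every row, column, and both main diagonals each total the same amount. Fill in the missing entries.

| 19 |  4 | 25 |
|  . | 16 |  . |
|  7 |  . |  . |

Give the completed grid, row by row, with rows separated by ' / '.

Row 1 is already complete: 19 + 4 + 25 = 48, so that is the magic constant.
Column 1 must total 48; the given cells sum to 26, so (2,1) = 22.
Column 2 must total 48; the given cells sum to 20, so (3,2) = 28.
Main diagonal needs 48; the known cells sum to 35, so (3,3) = 13.
Row 2 needs 48; the known cells sum to 38, so (2,3) = 10.

19 4 25 / 22 16 10 / 7 28 13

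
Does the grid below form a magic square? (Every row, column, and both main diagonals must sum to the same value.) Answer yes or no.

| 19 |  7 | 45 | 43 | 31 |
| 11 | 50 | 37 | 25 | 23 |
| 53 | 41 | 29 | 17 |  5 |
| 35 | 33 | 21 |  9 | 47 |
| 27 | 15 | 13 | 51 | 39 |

No — column 5 sums to 145 but column 2 sums to 146.

Row 1: 19 + 7 + 45 + 43 + 31 = 145.
Row 2: 11 + 50 + 37 + 25 + 23 = 146.
Row 3: 53 + 41 + 29 + 17 + 5 = 145.
Row 4: 35 + 33 + 21 + 9 + 47 = 145.
Row 5: 27 + 15 + 13 + 51 + 39 = 145.
Column 1: 19 + 11 + 53 + 35 + 27 = 145.
Column 2: 7 + 50 + 41 + 33 + 15 = 146.
Column 3: 45 + 37 + 29 + 21 + 13 = 145.
Column 4: 43 + 25 + 17 + 9 + 51 = 145.
Column 5: 31 + 23 + 5 + 47 + 39 = 145.
Main diagonal: 19 + 50 + 29 + 9 + 39 = 146.
Anti-diagonal: 31 + 25 + 29 + 33 + 27 = 145.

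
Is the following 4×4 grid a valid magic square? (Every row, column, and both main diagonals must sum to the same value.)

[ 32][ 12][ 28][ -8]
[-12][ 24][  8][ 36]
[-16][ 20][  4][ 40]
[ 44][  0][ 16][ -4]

Row 1: 32 + 12 + 28 + (-8) = 64.
Row 2: -12 + 24 + 8 + 36 = 56.
Row 3: -16 + 20 + 4 + 40 = 48.
Row 4: 44 + 0 + 16 + (-4) = 56.
Column 1: 32 + (-12) + (-16) + 44 = 48.
Column 2: 12 + 24 + 20 + 0 = 56.
Column 3: 28 + 8 + 4 + 16 = 56.
Column 4: -8 + 36 + 40 + (-4) = 64.
Main diagonal: 32 + 24 + 4 + (-4) = 56.
Anti-diagonal: -8 + 8 + 20 + 44 = 64.

No — row 1 sums to 64 but column 1 sums to 48.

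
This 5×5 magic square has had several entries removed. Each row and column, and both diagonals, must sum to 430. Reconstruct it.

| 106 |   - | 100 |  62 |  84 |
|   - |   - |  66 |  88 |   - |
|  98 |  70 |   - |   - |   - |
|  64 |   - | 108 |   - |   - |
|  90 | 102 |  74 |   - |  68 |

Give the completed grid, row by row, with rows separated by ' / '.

Using row 1: 106 + 100 + 62 + 84 + ? → (1,2) = 430 − 352 = 78.
Row 5 must total 430; the given cells sum to 334, so (5,4) = 96.
From column 1, 430 − (106 + 98 + 64 + 90) gives (2,1) = 72.
Using column 3: 100 + 66 + 108 + 74 + ? → (3,3) = 430 − 348 = 82.
Anti-diagonal: 84 + 88 + 82 + 90 + ? = 430, so (4,2) = 86.
Column 2 needs 430; the known cells sum to 336, so (2,2) = 94.
Main diagonal needs 430; the known cells sum to 350, so (4,4) = 80.
Row 2 must total 430; the given cells sum to 320, so (2,5) = 110.
Row 4 needs 430; the known cells sum to 338, so (4,5) = 92.
From column 4, 430 − (62 + 88 + 80 + 96) gives (3,4) = 104.
From column 5, 430 − (84 + 110 + 92 + 68) gives (3,5) = 76.

106 78 100 62 84 / 72 94 66 88 110 / 98 70 82 104 76 / 64 86 108 80 92 / 90 102 74 96 68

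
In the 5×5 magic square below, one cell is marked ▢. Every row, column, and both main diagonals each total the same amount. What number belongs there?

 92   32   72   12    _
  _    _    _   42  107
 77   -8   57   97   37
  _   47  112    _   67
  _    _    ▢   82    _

Row 3 is complete and sums to 260; that is the magic constant.
Row 1 must total 260; the given cells sum to 208, so (1,5) = 52.
Column 4 must total 260; the given cells sum to 233, so (4,4) = 27.
Column 5 must total 260; the given cells sum to 263, so (5,5) = -3.
Main diagonal needs 260; the known cells sum to 173, so (2,2) = 87.
Anti-diagonal needs 260; the known cells sum to 198, so (5,1) = 62.
Row 4 must total 260; the given cells sum to 253, so (4,1) = 7.
The remaining cell in column 1 is (2,1) = 260 − 238 = 22.
From column 2, 260 − (32 + 87 + (-8) + 47) gives (5,2) = 102.
Using row 2: 22 + 87 + 42 + 107 + ? → (2,3) = 260 − 258 = 2.
From row 5, 260 − (62 + 102 + 82 + (-3)) gives (5,3) = 17.

17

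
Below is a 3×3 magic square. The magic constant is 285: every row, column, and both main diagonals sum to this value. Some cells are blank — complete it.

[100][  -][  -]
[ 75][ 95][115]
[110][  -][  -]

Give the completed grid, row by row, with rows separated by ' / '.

From main diagonal, 285 − (100 + 95) gives (3,3) = 90.
From anti-diagonal, 285 − (95 + 110) gives (1,3) = 80.
Row 1 needs 285; the known cells sum to 180, so (1,2) = 105.
Using row 3: 110 + 90 + ? → (3,2) = 285 − 200 = 85.

100 105 80 / 75 95 115 / 110 85 90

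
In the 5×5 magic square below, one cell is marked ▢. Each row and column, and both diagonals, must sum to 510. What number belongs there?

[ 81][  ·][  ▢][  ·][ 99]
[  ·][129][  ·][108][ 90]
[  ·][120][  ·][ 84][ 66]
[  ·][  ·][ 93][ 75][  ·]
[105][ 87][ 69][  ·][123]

135

Row 5 must total 510; the given cells sum to 384, so (5,4) = 126.
Column 4 must total 510; the given cells sum to 393, so (1,4) = 117.
Column 5 needs 510; the known cells sum to 378, so (4,5) = 132.
From main diagonal, 510 − (81 + 129 + 75 + 123) gives (3,3) = 102.
From anti-diagonal, 510 − (99 + 108 + 102 + 105) gives (4,2) = 96.
Row 3 must total 510; the given cells sum to 372, so (3,1) = 138.
From row 4, 510 − (96 + 93 + 75 + 132) gives (4,1) = 114.
Column 1: 81 + 138 + 114 + 105 + ? = 510, so (2,1) = 72.
Column 2: 129 + 120 + 96 + 87 + ? = 510, so (1,2) = 78.
The remaining cell in row 1 is (1,3) = 510 − 375 = 135.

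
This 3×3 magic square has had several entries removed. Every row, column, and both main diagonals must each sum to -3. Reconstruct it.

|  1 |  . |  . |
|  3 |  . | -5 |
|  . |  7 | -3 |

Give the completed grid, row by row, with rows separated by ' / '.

Row 2 must total -3; the given cells sum to -2, so (2,2) = -1.
From row 3, -3 − (7 + (-3)) gives (3,1) = -7.
Column 2 needs -3; the known cells sum to 6, so (1,2) = -9.
Column 3: -5 + (-3) + ? = -3, so (1,3) = 5.

1 -9 5 / 3 -1 -5 / -7 7 -3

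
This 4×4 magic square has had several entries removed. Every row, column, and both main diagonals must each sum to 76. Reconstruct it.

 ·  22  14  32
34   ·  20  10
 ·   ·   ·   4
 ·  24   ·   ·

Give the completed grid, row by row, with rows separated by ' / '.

8 22 14 32 / 34 12 20 10 / 28 18 26 4 / 6 24 16 30

From row 1, 76 − (22 + 14 + 32) gives (1,1) = 8.
Row 2 must total 76; the given cells sum to 64, so (2,2) = 12.
Column 2 must total 76; the given cells sum to 58, so (3,2) = 18.
The remaining cell in column 4 is (4,4) = 76 − 46 = 30.
Main diagonal needs 76; the known cells sum to 50, so (3,3) = 26.
Using anti-diagonal: 32 + 20 + 18 + ? → (4,1) = 76 − 70 = 6.
Using row 3: 18 + 26 + 4 + ? → (3,1) = 76 − 48 = 28.
Using row 4: 6 + 24 + 30 + ? → (4,3) = 76 − 60 = 16.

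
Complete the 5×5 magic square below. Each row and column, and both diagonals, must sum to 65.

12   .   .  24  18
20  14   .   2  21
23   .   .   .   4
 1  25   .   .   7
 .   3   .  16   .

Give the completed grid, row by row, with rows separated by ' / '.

Using row 2: 20 + 14 + 2 + 21 + ? → (2,3) = 65 − 57 = 8.
Column 1 must total 65; the given cells sum to 56, so (5,1) = 9.
The remaining cell in column 5 is (5,5) = 65 − 50 = 15.
Anti-diagonal: 18 + 2 + 25 + 9 + ? = 65, so (3,3) = 11.
Row 5 needs 65; the known cells sum to 43, so (5,3) = 22.
Using main diagonal: 12 + 14 + 11 + 15 + ? → (4,4) = 65 − 52 = 13.
Row 4 must total 65; the given cells sum to 46, so (4,3) = 19.
The remaining cell in column 3 is (1,3) = 65 − 60 = 5.
From column 4, 65 − (24 + 2 + 13 + 16) gives (3,4) = 10.
Using row 1: 12 + 5 + 24 + 18 + ? → (1,2) = 65 − 59 = 6.
The remaining cell in row 3 is (3,2) = 65 − 48 = 17.

12 6 5 24 18 / 20 14 8 2 21 / 23 17 11 10 4 / 1 25 19 13 7 / 9 3 22 16 15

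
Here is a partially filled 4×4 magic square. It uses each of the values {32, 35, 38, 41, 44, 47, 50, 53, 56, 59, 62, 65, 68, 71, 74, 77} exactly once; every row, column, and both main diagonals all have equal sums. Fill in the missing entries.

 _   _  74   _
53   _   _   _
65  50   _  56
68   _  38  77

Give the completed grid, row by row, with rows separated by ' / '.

The 16 entries sum to 872, so each line sums to 872/4 = 218.
Using row 3: 65 + 50 + 56 + ? → (3,3) = 218 − 171 = 47.
From row 4, 218 − (68 + 38 + 77) gives (4,2) = 35.
Column 1 needs 218; the known cells sum to 186, so (1,1) = 32.
Column 3: 74 + 47 + 38 + ? = 218, so (2,3) = 59.
Using main diagonal: 32 + 47 + 77 + ? → (2,2) = 218 − 156 = 62.
Anti-diagonal must total 218; the given cells sum to 177, so (1,4) = 41.
Row 1 must total 218; the given cells sum to 147, so (1,2) = 71.
The remaining cell in row 2 is (2,4) = 218 − 174 = 44.

32 71 74 41 / 53 62 59 44 / 65 50 47 56 / 68 35 38 77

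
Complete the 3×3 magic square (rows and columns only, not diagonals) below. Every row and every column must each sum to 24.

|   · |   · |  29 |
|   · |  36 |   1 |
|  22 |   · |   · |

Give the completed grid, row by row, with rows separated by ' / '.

15 -20 29 / -13 36 1 / 22 8 -6

Using row 2: 36 + 1 + ? → (2,1) = 24 − 37 = -13.
Column 1: -13 + 22 + ? = 24, so (1,1) = 15.
The remaining cell in column 3 is (3,3) = 24 − 30 = -6.
Row 1 needs 24; the known cells sum to 44, so (1,2) = -20.
Row 3: 22 + (-6) + ? = 24, so (3,2) = 8.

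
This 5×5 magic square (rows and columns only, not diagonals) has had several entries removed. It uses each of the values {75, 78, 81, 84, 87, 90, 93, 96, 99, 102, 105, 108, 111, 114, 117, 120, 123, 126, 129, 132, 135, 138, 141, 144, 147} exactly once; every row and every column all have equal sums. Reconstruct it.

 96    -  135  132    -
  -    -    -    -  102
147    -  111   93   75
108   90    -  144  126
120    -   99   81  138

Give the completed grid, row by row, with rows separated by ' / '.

The 25 entries sum to 2775, so each line sums to 2775/5 = 555.
Row 3 needs 555; the known cells sum to 426, so (3,2) = 129.
Row 4 must total 555; the given cells sum to 468, so (4,3) = 87.
From row 5, 555 − (120 + 99 + 81 + 138) gives (5,2) = 117.
From column 1, 555 − (96 + 147 + 108 + 120) gives (2,1) = 84.
From column 3, 555 − (135 + 111 + 87 + 99) gives (2,3) = 123.
Using column 4: 132 + 93 + 144 + 81 + ? → (2,4) = 555 − 450 = 105.
From column 5, 555 − (102 + 75 + 126 + 138) gives (1,5) = 114.
Row 1 needs 555; the known cells sum to 477, so (1,2) = 78.
Row 2 needs 555; the known cells sum to 414, so (2,2) = 141.

96 78 135 132 114 / 84 141 123 105 102 / 147 129 111 93 75 / 108 90 87 144 126 / 120 117 99 81 138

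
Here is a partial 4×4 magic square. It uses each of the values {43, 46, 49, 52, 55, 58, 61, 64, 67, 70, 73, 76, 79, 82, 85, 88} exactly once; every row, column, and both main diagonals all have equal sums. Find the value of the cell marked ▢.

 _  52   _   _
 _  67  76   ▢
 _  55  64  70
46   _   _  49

58

The 16 entries sum to 1048, so each line sums to 1048/4 = 262.
Row 3: 55 + 64 + 70 + ? = 262, so (3,1) = 73.
Column 2 needs 262; the known cells sum to 174, so (4,2) = 88.
Main diagonal must total 262; the given cells sum to 180, so (1,1) = 82.
From anti-diagonal, 262 − (76 + 55 + 46) gives (1,4) = 85.
Row 1 needs 262; the known cells sum to 219, so (1,3) = 43.
From row 4, 262 − (46 + 88 + 49) gives (4,3) = 79.
From column 1, 262 − (82 + 73 + 46) gives (2,1) = 61.
From column 4, 262 − (85 + 70 + 49) gives (2,4) = 58.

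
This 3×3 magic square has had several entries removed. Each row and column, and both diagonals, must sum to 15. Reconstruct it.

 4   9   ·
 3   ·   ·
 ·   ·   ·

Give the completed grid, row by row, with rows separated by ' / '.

4 9 2 / 3 5 7 / 8 1 6

Using row 1: 4 + 9 + ? → (1,3) = 15 − 13 = 2.
Using column 1: 4 + 3 + ? → (3,1) = 15 − 7 = 8.
Anti-diagonal must total 15; the given cells sum to 10, so (2,2) = 5.
Using row 2: 3 + 5 + ? → (2,3) = 15 − 8 = 7.
Column 2 needs 15; the known cells sum to 14, so (3,2) = 1.
Using column 3: 2 + 7 + ? → (3,3) = 15 − 9 = 6.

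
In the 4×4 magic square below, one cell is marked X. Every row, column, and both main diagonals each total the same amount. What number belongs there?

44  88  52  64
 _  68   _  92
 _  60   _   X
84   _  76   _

36

Row 1 is complete and sums to 248; that is the magic constant.
Using column 2: 88 + 68 + 60 + ? → (4,2) = 248 − 216 = 32.
The remaining cell in anti-diagonal is (2,3) = 248 − 208 = 40.
The remaining cell in row 2 is (2,1) = 248 − 200 = 48.
Row 4: 84 + 32 + 76 + ? = 248, so (4,4) = 56.
The remaining cell in column 1 is (3,1) = 248 − 176 = 72.
Column 3: 52 + 40 + 76 + ? = 248, so (3,3) = 80.
The remaining cell in column 4 is (3,4) = 248 − 212 = 36.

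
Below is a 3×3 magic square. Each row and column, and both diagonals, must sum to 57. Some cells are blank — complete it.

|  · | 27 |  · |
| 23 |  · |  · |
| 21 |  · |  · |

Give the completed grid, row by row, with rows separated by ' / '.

Using column 1: 23 + 21 + ? → (1,1) = 57 − 44 = 13.
Row 1 must total 57; the given cells sum to 40, so (1,3) = 17.
The remaining cell in anti-diagonal is (2,2) = 57 − 38 = 19.
Row 2: 23 + 19 + ? = 57, so (2,3) = 15.
Column 2 must total 57; the given cells sum to 46, so (3,2) = 11.
The remaining cell in column 3 is (3,3) = 57 − 32 = 25.

13 27 17 / 23 19 15 / 21 11 25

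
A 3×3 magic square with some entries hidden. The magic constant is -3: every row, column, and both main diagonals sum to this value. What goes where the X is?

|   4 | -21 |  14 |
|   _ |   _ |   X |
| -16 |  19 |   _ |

-11

Row 3 must total -3; the given cells sum to 3, so (3,3) = -6.
Using column 1: 4 + (-16) + ? → (2,1) = -3 − (-12) = 9.
Using column 2: -21 + 19 + ? → (2,2) = -3 − (-2) = -1.
Column 3 must total -3; the given cells sum to 8, so (2,3) = -11.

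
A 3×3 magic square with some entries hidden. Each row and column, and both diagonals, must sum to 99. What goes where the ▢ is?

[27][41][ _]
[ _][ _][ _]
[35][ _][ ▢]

From row 1, 99 − (27 + 41) gives (1,3) = 31.
Column 1 must total 99; the given cells sum to 62, so (2,1) = 37.
Anti-diagonal needs 99; the known cells sum to 66, so (2,2) = 33.
Using row 2: 37 + 33 + ? → (2,3) = 99 − 70 = 29.
Column 2 must total 99; the given cells sum to 74, so (3,2) = 25.
Column 3 needs 99; the known cells sum to 60, so (3,3) = 39.

39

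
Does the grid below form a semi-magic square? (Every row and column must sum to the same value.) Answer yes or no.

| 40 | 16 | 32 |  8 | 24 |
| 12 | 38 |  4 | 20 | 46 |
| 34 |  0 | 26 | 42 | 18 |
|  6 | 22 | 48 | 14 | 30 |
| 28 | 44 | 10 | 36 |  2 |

Yes

Row 1: 40 + 16 + 32 + 8 + 24 = 120.
Row 2: 12 + 38 + 4 + 20 + 46 = 120.
Row 3: 34 + 0 + 26 + 42 + 18 = 120.
Row 4: 6 + 22 + 48 + 14 + 30 = 120.
Row 5: 28 + 44 + 10 + 36 + 2 = 120.
Column 1: 40 + 12 + 34 + 6 + 28 = 120.
Column 2: 16 + 38 + 0 + 22 + 44 = 120.
Column 3: 32 + 4 + 26 + 48 + 10 = 120.
Column 4: 8 + 20 + 42 + 14 + 36 = 120.
Column 5: 24 + 46 + 18 + 30 + 2 = 120.
All lines sum to 120.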